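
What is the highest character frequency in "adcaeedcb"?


Input: adcaeedcb
Character counts:
  'a': 2
  'b': 1
  'c': 2
  'd': 2
  'e': 2
Maximum frequency: 2

2


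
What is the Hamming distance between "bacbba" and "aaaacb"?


Comparing "bacbba" and "aaaacb" position by position:
  Position 0: 'b' vs 'a' => differ
  Position 1: 'a' vs 'a' => same
  Position 2: 'c' vs 'a' => differ
  Position 3: 'b' vs 'a' => differ
  Position 4: 'b' vs 'c' => differ
  Position 5: 'a' vs 'b' => differ
Total differences (Hamming distance): 5

5


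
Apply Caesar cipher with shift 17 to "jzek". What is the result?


Caesar cipher: shift "jzek" by 17
  'j' (pos 9) + 17 = pos 0 = 'a'
  'z' (pos 25) + 17 = pos 16 = 'q'
  'e' (pos 4) + 17 = pos 21 = 'v'
  'k' (pos 10) + 17 = pos 1 = 'b'
Result: aqvb

aqvb


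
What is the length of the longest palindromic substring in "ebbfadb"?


Input: "ebbfadb"
Checking substrings for palindromes:
  [1:3] "bb" (len 2) => palindrome
Longest palindromic substring: "bb" with length 2

2


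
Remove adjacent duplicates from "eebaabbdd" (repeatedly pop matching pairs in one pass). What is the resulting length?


Input: eebaabbdd
Stack-based adjacent duplicate removal:
  Read 'e': push. Stack: e
  Read 'e': matches stack top 'e' => pop. Stack: (empty)
  Read 'b': push. Stack: b
  Read 'a': push. Stack: ba
  Read 'a': matches stack top 'a' => pop. Stack: b
  Read 'b': matches stack top 'b' => pop. Stack: (empty)
  Read 'b': push. Stack: b
  Read 'd': push. Stack: bd
  Read 'd': matches stack top 'd' => pop. Stack: b
Final stack: "b" (length 1)

1


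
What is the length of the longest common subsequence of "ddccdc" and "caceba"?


LCS of "ddccdc" and "caceba"
DP table:
           c    a    c    e    b    a
      0    0    0    0    0    0    0
  d   0    0    0    0    0    0    0
  d   0    0    0    0    0    0    0
  c   0    1    1    1    1    1    1
  c   0    1    1    2    2    2    2
  d   0    1    1    2    2    2    2
  c   0    1    1    2    2    2    2
LCS length = dp[6][6] = 2

2


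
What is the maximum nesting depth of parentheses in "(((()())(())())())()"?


Input: "(((()())(())())())()"
Tracking depth:
  Position 0 '(': depth becomes 1
  Position 1 '(': depth becomes 2
  Position 2 '(': depth becomes 3
  Position 3 '(': depth becomes 4
  Position 4 ')': depth becomes 3
  Position 5 '(': depth becomes 4
  Position 6 ')': depth becomes 3
  Position 7 ')': depth becomes 2
  Position 8 '(': depth becomes 3
  Position 9 '(': depth becomes 4
  Position 10 ')': depth becomes 3
  Position 11 ')': depth becomes 2
  Position 12 '(': depth becomes 3
  Position 13 ')': depth becomes 2
  Position 14 ')': depth becomes 1
  Position 15 '(': depth becomes 2
  Position 16 ')': depth becomes 1
  Position 17 ')': depth becomes 0
  Position 18 '(': depth becomes 1
  Position 19 ')': depth becomes 0
Maximum depth reached: 4

4


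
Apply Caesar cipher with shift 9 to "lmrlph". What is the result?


Caesar cipher: shift "lmrlph" by 9
  'l' (pos 11) + 9 = pos 20 = 'u'
  'm' (pos 12) + 9 = pos 21 = 'v'
  'r' (pos 17) + 9 = pos 0 = 'a'
  'l' (pos 11) + 9 = pos 20 = 'u'
  'p' (pos 15) + 9 = pos 24 = 'y'
  'h' (pos 7) + 9 = pos 16 = 'q'
Result: uvauyq

uvauyq


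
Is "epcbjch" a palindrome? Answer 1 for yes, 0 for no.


Input: epcbjch
Reversed: hcjbcpe
  Compare pos 0 ('e') with pos 6 ('h'): MISMATCH
  Compare pos 1 ('p') with pos 5 ('c'): MISMATCH
  Compare pos 2 ('c') with pos 4 ('j'): MISMATCH
Result: not a palindrome

0


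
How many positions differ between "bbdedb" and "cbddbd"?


Comparing "bbdedb" and "cbddbd" position by position:
  Position 0: 'b' vs 'c' => DIFFER
  Position 1: 'b' vs 'b' => same
  Position 2: 'd' vs 'd' => same
  Position 3: 'e' vs 'd' => DIFFER
  Position 4: 'd' vs 'b' => DIFFER
  Position 5: 'b' vs 'd' => DIFFER
Positions that differ: 4

4


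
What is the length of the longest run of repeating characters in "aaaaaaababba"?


Input: "aaaaaaababba"
Scanning for longest run:
  Position 1 ('a'): continues run of 'a', length=2
  Position 2 ('a'): continues run of 'a', length=3
  Position 3 ('a'): continues run of 'a', length=4
  Position 4 ('a'): continues run of 'a', length=5
  Position 5 ('a'): continues run of 'a', length=6
  Position 6 ('a'): continues run of 'a', length=7
  Position 7 ('b'): new char, reset run to 1
  Position 8 ('a'): new char, reset run to 1
  Position 9 ('b'): new char, reset run to 1
  Position 10 ('b'): continues run of 'b', length=2
  Position 11 ('a'): new char, reset run to 1
Longest run: 'a' with length 7

7


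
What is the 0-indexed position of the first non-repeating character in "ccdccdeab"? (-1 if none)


Input: ccdccdeab
Character frequencies:
  'a': 1
  'b': 1
  'c': 4
  'd': 2
  'e': 1
Scanning left to right for freq == 1:
  Position 0 ('c'): freq=4, skip
  Position 1 ('c'): freq=4, skip
  Position 2 ('d'): freq=2, skip
  Position 3 ('c'): freq=4, skip
  Position 4 ('c'): freq=4, skip
  Position 5 ('d'): freq=2, skip
  Position 6 ('e'): unique! => answer = 6

6


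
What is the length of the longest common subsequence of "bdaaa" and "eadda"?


LCS of "bdaaa" and "eadda"
DP table:
           e    a    d    d    a
      0    0    0    0    0    0
  b   0    0    0    0    0    0
  d   0    0    0    1    1    1
  a   0    0    1    1    1    2
  a   0    0    1    1    1    2
  a   0    0    1    1    1    2
LCS length = dp[5][5] = 2

2


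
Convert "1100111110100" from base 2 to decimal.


Input: "1100111110100" in base 2
Positional expansion:
  Digit '1' (value 1) x 2^12 = 4096
  Digit '1' (value 1) x 2^11 = 2048
  Digit '0' (value 0) x 2^10 = 0
  Digit '0' (value 0) x 2^9 = 0
  Digit '1' (value 1) x 2^8 = 256
  Digit '1' (value 1) x 2^7 = 128
  Digit '1' (value 1) x 2^6 = 64
  Digit '1' (value 1) x 2^5 = 32
  Digit '1' (value 1) x 2^4 = 16
  Digit '0' (value 0) x 2^3 = 0
  Digit '1' (value 1) x 2^2 = 4
  Digit '0' (value 0) x 2^1 = 0
  Digit '0' (value 0) x 2^0 = 0
Sum = 6644

6644


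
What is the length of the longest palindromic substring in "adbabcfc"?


Input: "adbabcfc"
Checking substrings for palindromes:
  [2:5] "bab" (len 3) => palindrome
  [5:8] "cfc" (len 3) => palindrome
Longest palindromic substring: "bab" with length 3

3


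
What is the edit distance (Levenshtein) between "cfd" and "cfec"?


Computing edit distance: "cfd" -> "cfec"
DP table:
           c    f    e    c
      0    1    2    3    4
  c   1    0    1    2    3
  f   2    1    0    1    2
  d   3    2    1    1    2
Edit distance = dp[3][4] = 2

2


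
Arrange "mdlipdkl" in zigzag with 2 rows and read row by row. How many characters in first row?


Zigzag "mdlipdkl" into 2 rows:
Placing characters:
  'm' => row 0
  'd' => row 1
  'l' => row 0
  'i' => row 1
  'p' => row 0
  'd' => row 1
  'k' => row 0
  'l' => row 1
Rows:
  Row 0: "mlpk"
  Row 1: "didl"
First row length: 4

4


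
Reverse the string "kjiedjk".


Input: kjiedjk
Reading characters right to left:
  Position 6: 'k'
  Position 5: 'j'
  Position 4: 'd'
  Position 3: 'e'
  Position 2: 'i'
  Position 1: 'j'
  Position 0: 'k'
Reversed: kjdeijk

kjdeijk


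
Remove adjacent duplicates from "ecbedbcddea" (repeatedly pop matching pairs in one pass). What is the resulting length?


Input: ecbedbcddea
Stack-based adjacent duplicate removal:
  Read 'e': push. Stack: e
  Read 'c': push. Stack: ec
  Read 'b': push. Stack: ecb
  Read 'e': push. Stack: ecbe
  Read 'd': push. Stack: ecbed
  Read 'b': push. Stack: ecbedb
  Read 'c': push. Stack: ecbedbc
  Read 'd': push. Stack: ecbedbcd
  Read 'd': matches stack top 'd' => pop. Stack: ecbedbc
  Read 'e': push. Stack: ecbedbce
  Read 'a': push. Stack: ecbedbcea
Final stack: "ecbedbcea" (length 9)

9


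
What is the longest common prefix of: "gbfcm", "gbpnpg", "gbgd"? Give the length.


Words: gbfcm, gbpnpg, gbgd
  Position 0: all 'g' => match
  Position 1: all 'b' => match
  Position 2: ('f', 'p', 'g') => mismatch, stop
LCP = "gb" (length 2)

2


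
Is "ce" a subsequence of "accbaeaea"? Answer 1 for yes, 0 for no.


Check if "ce" is a subsequence of "accbaeaea"
Greedy scan:
  Position 0 ('a'): no match needed
  Position 1 ('c'): matches sub[0] = 'c'
  Position 2 ('c'): no match needed
  Position 3 ('b'): no match needed
  Position 4 ('a'): no match needed
  Position 5 ('e'): matches sub[1] = 'e'
  Position 6 ('a'): no match needed
  Position 7 ('e'): no match needed
  Position 8 ('a'): no match needed
All 2 characters matched => is a subsequence

1


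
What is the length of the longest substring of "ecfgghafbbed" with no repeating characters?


Input: "ecfgghafbbed"
Sliding window (track last position of each char):
  Position 0 ('e'): window [0,0] length 1 -- new best
  Position 1 ('c'): window [0,1] length 2 -- new best
  Position 2 ('f'): window [0,2] length 3 -- new best
  Position 3 ('g'): window [0,3] length 4 -- new best
  Position 4 ('g'): repeat (last at 3), move window start to 4
  Position 4 ('g'): window [4,4] length 1
  Position 5 ('h'): window [4,5] length 2
  Position 6 ('a'): window [4,6] length 3
  Position 7 ('f'): window [4,7] length 4
  Position 8 ('b'): window [4,8] length 5 -- new best
  Position 9 ('b'): repeat (last at 8), move window start to 9
  Position 9 ('b'): window [9,9] length 1
  Position 10 ('e'): window [9,10] length 2
  Position 11 ('d'): window [9,11] length 3
Longest substring with no repeats: "ghafb" with length 5

5


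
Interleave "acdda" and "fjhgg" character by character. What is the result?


Interleaving "acdda" and "fjhgg":
  Position 0: 'a' from first, 'f' from second => "af"
  Position 1: 'c' from first, 'j' from second => "cj"
  Position 2: 'd' from first, 'h' from second => "dh"
  Position 3: 'd' from first, 'g' from second => "dg"
  Position 4: 'a' from first, 'g' from second => "ag"
Result: afcjdhdgag

afcjdhdgag


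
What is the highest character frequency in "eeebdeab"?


Input: eeebdeab
Character counts:
  'a': 1
  'b': 2
  'd': 1
  'e': 4
Maximum frequency: 4

4


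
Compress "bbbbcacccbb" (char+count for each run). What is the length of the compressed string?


Input: bbbbcacccbb
Runs:
  'b' x 4 => "b4"
  'c' x 1 => "c1"
  'a' x 1 => "a1"
  'c' x 3 => "c3"
  'b' x 2 => "b2"
Compressed: "b4c1a1c3b2"
Compressed length: 10

10


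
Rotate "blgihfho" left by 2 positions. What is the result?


Input: "blgihfho", rotate left by 2
First 2 characters: "bl"
Remaining characters: "gihfho"
Concatenate remaining + first: "gihfho" + "bl" = "gihfhobl"

gihfhobl


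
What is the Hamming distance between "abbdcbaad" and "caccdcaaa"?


Comparing "abbdcbaad" and "caccdcaaa" position by position:
  Position 0: 'a' vs 'c' => differ
  Position 1: 'b' vs 'a' => differ
  Position 2: 'b' vs 'c' => differ
  Position 3: 'd' vs 'c' => differ
  Position 4: 'c' vs 'd' => differ
  Position 5: 'b' vs 'c' => differ
  Position 6: 'a' vs 'a' => same
  Position 7: 'a' vs 'a' => same
  Position 8: 'd' vs 'a' => differ
Total differences (Hamming distance): 7

7


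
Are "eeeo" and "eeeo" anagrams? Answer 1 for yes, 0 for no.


Strings: "eeeo", "eeeo"
Sorted first:  eeeo
Sorted second: eeeo
Sorted forms match => anagrams

1


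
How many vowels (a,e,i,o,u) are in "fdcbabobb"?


Input: fdcbabobb
Checking each character:
  'f' at position 0: consonant
  'd' at position 1: consonant
  'c' at position 2: consonant
  'b' at position 3: consonant
  'a' at position 4: vowel (running total: 1)
  'b' at position 5: consonant
  'o' at position 6: vowel (running total: 2)
  'b' at position 7: consonant
  'b' at position 8: consonant
Total vowels: 2

2


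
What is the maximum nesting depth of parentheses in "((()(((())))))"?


Input: "((()(((())))))"
Tracking depth:
  Position 0 '(': depth becomes 1
  Position 1 '(': depth becomes 2
  Position 2 '(': depth becomes 3
  Position 3 ')': depth becomes 2
  Position 4 '(': depth becomes 3
  Position 5 '(': depth becomes 4
  Position 6 '(': depth becomes 5
  Position 7 '(': depth becomes 6
  Position 8 ')': depth becomes 5
  Position 9 ')': depth becomes 4
  Position 10 ')': depth becomes 3
  Position 11 ')': depth becomes 2
  Position 12 ')': depth becomes 1
  Position 13 ')': depth becomes 0
Maximum depth reached: 6

6


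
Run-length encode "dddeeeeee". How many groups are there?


Input: dddeeeeee
Scanning for consecutive runs:
  Group 1: 'd' x 3 (positions 0-2)
  Group 2: 'e' x 6 (positions 3-8)
Total groups: 2

2


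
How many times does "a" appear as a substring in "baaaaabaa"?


Searching for "a" in "baaaaabaa"
Scanning each position:
  Position 0: "b" => no
  Position 1: "a" => MATCH
  Position 2: "a" => MATCH
  Position 3: "a" => MATCH
  Position 4: "a" => MATCH
  Position 5: "a" => MATCH
  Position 6: "b" => no
  Position 7: "a" => MATCH
  Position 8: "a" => MATCH
Total occurrences: 7

7


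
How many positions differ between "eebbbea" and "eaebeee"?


Comparing "eebbbea" and "eaebeee" position by position:
  Position 0: 'e' vs 'e' => same
  Position 1: 'e' vs 'a' => DIFFER
  Position 2: 'b' vs 'e' => DIFFER
  Position 3: 'b' vs 'b' => same
  Position 4: 'b' vs 'e' => DIFFER
  Position 5: 'e' vs 'e' => same
  Position 6: 'a' vs 'e' => DIFFER
Positions that differ: 4

4


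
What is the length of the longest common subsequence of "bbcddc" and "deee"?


LCS of "bbcddc" and "deee"
DP table:
           d    e    e    e
      0    0    0    0    0
  b   0    0    0    0    0
  b   0    0    0    0    0
  c   0    0    0    0    0
  d   0    1    1    1    1
  d   0    1    1    1    1
  c   0    1    1    1    1
LCS length = dp[6][4] = 1

1


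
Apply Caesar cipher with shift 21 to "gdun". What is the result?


Caesar cipher: shift "gdun" by 21
  'g' (pos 6) + 21 = pos 1 = 'b'
  'd' (pos 3) + 21 = pos 24 = 'y'
  'u' (pos 20) + 21 = pos 15 = 'p'
  'n' (pos 13) + 21 = pos 8 = 'i'
Result: bypi

bypi


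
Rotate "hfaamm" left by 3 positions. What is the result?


Input: "hfaamm", rotate left by 3
First 3 characters: "hfa"
Remaining characters: "amm"
Concatenate remaining + first: "amm" + "hfa" = "ammhfa"

ammhfa


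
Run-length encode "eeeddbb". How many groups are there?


Input: eeeddbb
Scanning for consecutive runs:
  Group 1: 'e' x 3 (positions 0-2)
  Group 2: 'd' x 2 (positions 3-4)
  Group 3: 'b' x 2 (positions 5-6)
Total groups: 3

3


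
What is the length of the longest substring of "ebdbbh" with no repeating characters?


Input: "ebdbbh"
Sliding window (track last position of each char):
  Position 0 ('e'): window [0,0] length 1 -- new best
  Position 1 ('b'): window [0,1] length 2 -- new best
  Position 2 ('d'): window [0,2] length 3 -- new best
  Position 3 ('b'): repeat (last at 1), move window start to 2
  Position 3 ('b'): window [2,3] length 2
  Position 4 ('b'): repeat (last at 3), move window start to 4
  Position 4 ('b'): window [4,4] length 1
  Position 5 ('h'): window [4,5] length 2
Longest substring with no repeats: "ebd" with length 3

3


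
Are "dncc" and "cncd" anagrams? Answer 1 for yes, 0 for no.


Strings: "dncc", "cncd"
Sorted first:  ccdn
Sorted second: ccdn
Sorted forms match => anagrams

1


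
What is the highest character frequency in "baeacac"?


Input: baeacac
Character counts:
  'a': 3
  'b': 1
  'c': 2
  'e': 1
Maximum frequency: 3

3


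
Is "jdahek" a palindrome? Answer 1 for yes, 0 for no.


Input: jdahek
Reversed: kehadj
  Compare pos 0 ('j') with pos 5 ('k'): MISMATCH
  Compare pos 1 ('d') with pos 4 ('e'): MISMATCH
  Compare pos 2 ('a') with pos 3 ('h'): MISMATCH
Result: not a palindrome

0


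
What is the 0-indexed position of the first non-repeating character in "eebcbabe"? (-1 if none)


Input: eebcbabe
Character frequencies:
  'a': 1
  'b': 3
  'c': 1
  'e': 3
Scanning left to right for freq == 1:
  Position 0 ('e'): freq=3, skip
  Position 1 ('e'): freq=3, skip
  Position 2 ('b'): freq=3, skip
  Position 3 ('c'): unique! => answer = 3

3


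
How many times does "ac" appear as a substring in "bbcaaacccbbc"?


Searching for "ac" in "bbcaaacccbbc"
Scanning each position:
  Position 0: "bb" => no
  Position 1: "bc" => no
  Position 2: "ca" => no
  Position 3: "aa" => no
  Position 4: "aa" => no
  Position 5: "ac" => MATCH
  Position 6: "cc" => no
  Position 7: "cc" => no
  Position 8: "cb" => no
  Position 9: "bb" => no
  Position 10: "bc" => no
Total occurrences: 1

1


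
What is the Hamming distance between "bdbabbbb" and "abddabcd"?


Comparing "bdbabbbb" and "abddabcd" position by position:
  Position 0: 'b' vs 'a' => differ
  Position 1: 'd' vs 'b' => differ
  Position 2: 'b' vs 'd' => differ
  Position 3: 'a' vs 'd' => differ
  Position 4: 'b' vs 'a' => differ
  Position 5: 'b' vs 'b' => same
  Position 6: 'b' vs 'c' => differ
  Position 7: 'b' vs 'd' => differ
Total differences (Hamming distance): 7

7


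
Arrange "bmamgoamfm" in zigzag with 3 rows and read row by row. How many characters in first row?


Zigzag "bmamgoamfm" into 3 rows:
Placing characters:
  'b' => row 0
  'm' => row 1
  'a' => row 2
  'm' => row 1
  'g' => row 0
  'o' => row 1
  'a' => row 2
  'm' => row 1
  'f' => row 0
  'm' => row 1
Rows:
  Row 0: "bgf"
  Row 1: "mmomm"
  Row 2: "aa"
First row length: 3

3


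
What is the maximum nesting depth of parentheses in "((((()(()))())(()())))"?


Input: "((((()(()))())(()())))"
Tracking depth:
  Position 0 '(': depth becomes 1
  Position 1 '(': depth becomes 2
  Position 2 '(': depth becomes 3
  Position 3 '(': depth becomes 4
  Position 4 '(': depth becomes 5
  Position 5 ')': depth becomes 4
  Position 6 '(': depth becomes 5
  Position 7 '(': depth becomes 6
  Position 8 ')': depth becomes 5
  Position 9 ')': depth becomes 4
  Position 10 ')': depth becomes 3
  Position 11 '(': depth becomes 4
  Position 12 ')': depth becomes 3
  Position 13 ')': depth becomes 2
  Position 14 '(': depth becomes 3
  Position 15 '(': depth becomes 4
  Position 16 ')': depth becomes 3
  Position 17 '(': depth becomes 4
  Position 18 ')': depth becomes 3
  Position 19 ')': depth becomes 2
  Position 20 ')': depth becomes 1
  Position 21 ')': depth becomes 0
Maximum depth reached: 6

6


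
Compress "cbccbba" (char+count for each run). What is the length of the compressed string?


Input: cbccbba
Runs:
  'c' x 1 => "c1"
  'b' x 1 => "b1"
  'c' x 2 => "c2"
  'b' x 2 => "b2"
  'a' x 1 => "a1"
Compressed: "c1b1c2b2a1"
Compressed length: 10

10


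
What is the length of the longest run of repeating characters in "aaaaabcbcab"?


Input: "aaaaabcbcab"
Scanning for longest run:
  Position 1 ('a'): continues run of 'a', length=2
  Position 2 ('a'): continues run of 'a', length=3
  Position 3 ('a'): continues run of 'a', length=4
  Position 4 ('a'): continues run of 'a', length=5
  Position 5 ('b'): new char, reset run to 1
  Position 6 ('c'): new char, reset run to 1
  Position 7 ('b'): new char, reset run to 1
  Position 8 ('c'): new char, reset run to 1
  Position 9 ('a'): new char, reset run to 1
  Position 10 ('b'): new char, reset run to 1
Longest run: 'a' with length 5

5


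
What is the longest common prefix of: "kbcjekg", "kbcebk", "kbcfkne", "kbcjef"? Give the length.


Words: kbcjekg, kbcebk, kbcfkne, kbcjef
  Position 0: all 'k' => match
  Position 1: all 'b' => match
  Position 2: all 'c' => match
  Position 3: ('j', 'e', 'f', 'j') => mismatch, stop
LCP = "kbc" (length 3)

3


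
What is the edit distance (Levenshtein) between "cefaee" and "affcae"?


Computing edit distance: "cefaee" -> "affcae"
DP table:
           a    f    f    c    a    e
      0    1    2    3    4    5    6
  c   1    1    2    3    3    4    5
  e   2    2    2    3    4    4    4
  f   3    3    2    2    3    4    5
  a   4    3    3    3    3    3    4
  e   5    4    4    4    4    4    3
  e   6    5    5    5    5    5    4
Edit distance = dp[6][6] = 4

4


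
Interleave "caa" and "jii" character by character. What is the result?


Interleaving "caa" and "jii":
  Position 0: 'c' from first, 'j' from second => "cj"
  Position 1: 'a' from first, 'i' from second => "ai"
  Position 2: 'a' from first, 'i' from second => "ai"
Result: cjaiai

cjaiai


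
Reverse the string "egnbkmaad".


Input: egnbkmaad
Reading characters right to left:
  Position 8: 'd'
  Position 7: 'a'
  Position 6: 'a'
  Position 5: 'm'
  Position 4: 'k'
  Position 3: 'b'
  Position 2: 'n'
  Position 1: 'g'
  Position 0: 'e'
Reversed: daamkbnge

daamkbnge


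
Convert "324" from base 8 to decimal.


Input: "324" in base 8
Positional expansion:
  Digit '3' (value 3) x 8^2 = 192
  Digit '2' (value 2) x 8^1 = 16
  Digit '4' (value 4) x 8^0 = 4
Sum = 212

212


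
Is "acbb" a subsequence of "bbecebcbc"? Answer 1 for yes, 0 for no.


Check if "acbb" is a subsequence of "bbecebcbc"
Greedy scan:
  Position 0 ('b'): no match needed
  Position 1 ('b'): no match needed
  Position 2 ('e'): no match needed
  Position 3 ('c'): no match needed
  Position 4 ('e'): no match needed
  Position 5 ('b'): no match needed
  Position 6 ('c'): no match needed
  Position 7 ('b'): no match needed
  Position 8 ('c'): no match needed
Only matched 0/4 characters => not a subsequence

0


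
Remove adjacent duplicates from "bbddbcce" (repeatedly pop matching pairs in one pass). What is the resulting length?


Input: bbddbcce
Stack-based adjacent duplicate removal:
  Read 'b': push. Stack: b
  Read 'b': matches stack top 'b' => pop. Stack: (empty)
  Read 'd': push. Stack: d
  Read 'd': matches stack top 'd' => pop. Stack: (empty)
  Read 'b': push. Stack: b
  Read 'c': push. Stack: bc
  Read 'c': matches stack top 'c' => pop. Stack: b
  Read 'e': push. Stack: be
Final stack: "be" (length 2)

2


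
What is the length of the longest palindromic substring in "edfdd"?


Input: "edfdd"
Checking substrings for palindromes:
  [1:4] "dfd" (len 3) => palindrome
  [3:5] "dd" (len 2) => palindrome
Longest palindromic substring: "dfd" with length 3

3


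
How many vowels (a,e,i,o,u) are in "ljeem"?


Input: ljeem
Checking each character:
  'l' at position 0: consonant
  'j' at position 1: consonant
  'e' at position 2: vowel (running total: 1)
  'e' at position 3: vowel (running total: 2)
  'm' at position 4: consonant
Total vowels: 2

2


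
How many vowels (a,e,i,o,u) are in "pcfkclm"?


Input: pcfkclm
Checking each character:
  'p' at position 0: consonant
  'c' at position 1: consonant
  'f' at position 2: consonant
  'k' at position 3: consonant
  'c' at position 4: consonant
  'l' at position 5: consonant
  'm' at position 6: consonant
Total vowels: 0

0


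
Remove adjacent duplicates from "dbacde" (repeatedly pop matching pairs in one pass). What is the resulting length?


Input: dbacde
Stack-based adjacent duplicate removal:
  Read 'd': push. Stack: d
  Read 'b': push. Stack: db
  Read 'a': push. Stack: dba
  Read 'c': push. Stack: dbac
  Read 'd': push. Stack: dbacd
  Read 'e': push. Stack: dbacde
Final stack: "dbacde" (length 6)

6


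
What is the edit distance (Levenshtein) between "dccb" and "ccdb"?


Computing edit distance: "dccb" -> "ccdb"
DP table:
           c    c    d    b
      0    1    2    3    4
  d   1    1    2    2    3
  c   2    1    1    2    3
  c   3    2    1    2    3
  b   4    3    2    2    2
Edit distance = dp[4][4] = 2

2


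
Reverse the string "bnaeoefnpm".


Input: bnaeoefnpm
Reading characters right to left:
  Position 9: 'm'
  Position 8: 'p'
  Position 7: 'n'
  Position 6: 'f'
  Position 5: 'e'
  Position 4: 'o'
  Position 3: 'e'
  Position 2: 'a'
  Position 1: 'n'
  Position 0: 'b'
Reversed: mpnfeoeanb

mpnfeoeanb


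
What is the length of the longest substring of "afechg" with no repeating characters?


Input: "afechg"
Sliding window (track last position of each char):
  Position 0 ('a'): window [0,0] length 1 -- new best
  Position 1 ('f'): window [0,1] length 2 -- new best
  Position 2 ('e'): window [0,2] length 3 -- new best
  Position 3 ('c'): window [0,3] length 4 -- new best
  Position 4 ('h'): window [0,4] length 5 -- new best
  Position 5 ('g'): window [0,5] length 6 -- new best
Longest substring with no repeats: "afechg" with length 6

6


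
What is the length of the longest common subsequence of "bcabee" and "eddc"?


LCS of "bcabee" and "eddc"
DP table:
           e    d    d    c
      0    0    0    0    0
  b   0    0    0    0    0
  c   0    0    0    0    1
  a   0    0    0    0    1
  b   0    0    0    0    1
  e   0    1    1    1    1
  e   0    1    1    1    1
LCS length = dp[6][4] = 1

1


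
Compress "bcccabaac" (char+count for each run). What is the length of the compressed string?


Input: bcccabaac
Runs:
  'b' x 1 => "b1"
  'c' x 3 => "c3"
  'a' x 1 => "a1"
  'b' x 1 => "b1"
  'a' x 2 => "a2"
  'c' x 1 => "c1"
Compressed: "b1c3a1b1a2c1"
Compressed length: 12

12


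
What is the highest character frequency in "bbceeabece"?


Input: bbceeabece
Character counts:
  'a': 1
  'b': 3
  'c': 2
  'e': 4
Maximum frequency: 4

4


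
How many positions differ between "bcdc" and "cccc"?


Comparing "bcdc" and "cccc" position by position:
  Position 0: 'b' vs 'c' => DIFFER
  Position 1: 'c' vs 'c' => same
  Position 2: 'd' vs 'c' => DIFFER
  Position 3: 'c' vs 'c' => same
Positions that differ: 2

2


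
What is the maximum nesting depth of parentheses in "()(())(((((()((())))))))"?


Input: "()(())(((((()((())))))))"
Tracking depth:
  Position 0 '(': depth becomes 1
  Position 1 ')': depth becomes 0
  Position 2 '(': depth becomes 1
  Position 3 '(': depth becomes 2
  Position 4 ')': depth becomes 1
  Position 5 ')': depth becomes 0
  Position 6 '(': depth becomes 1
  Position 7 '(': depth becomes 2
  Position 8 '(': depth becomes 3
  Position 9 '(': depth becomes 4
  Position 10 '(': depth becomes 5
  Position 11 '(': depth becomes 6
  Position 12 ')': depth becomes 5
  Position 13 '(': depth becomes 6
  Position 14 '(': depth becomes 7
  Position 15 '(': depth becomes 8
  Position 16 ')': depth becomes 7
  Position 17 ')': depth becomes 6
  Position 18 ')': depth becomes 5
  Position 19 ')': depth becomes 4
  Position 20 ')': depth becomes 3
  Position 21 ')': depth becomes 2
  Position 22 ')': depth becomes 1
  Position 23 ')': depth becomes 0
Maximum depth reached: 8

8


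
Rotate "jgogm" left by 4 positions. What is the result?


Input: "jgogm", rotate left by 4
First 4 characters: "jgog"
Remaining characters: "m"
Concatenate remaining + first: "m" + "jgog" = "mjgog"

mjgog


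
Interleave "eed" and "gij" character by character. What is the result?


Interleaving "eed" and "gij":
  Position 0: 'e' from first, 'g' from second => "eg"
  Position 1: 'e' from first, 'i' from second => "ei"
  Position 2: 'd' from first, 'j' from second => "dj"
Result: egeidj

egeidj


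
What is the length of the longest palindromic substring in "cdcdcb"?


Input: "cdcdcb"
Checking substrings for palindromes:
  [0:5] "cdcdc" (len 5) => palindrome
  [0:3] "cdc" (len 3) => palindrome
  [1:4] "dcd" (len 3) => palindrome
  [2:5] "cdc" (len 3) => palindrome
Longest palindromic substring: "cdcdc" with length 5

5


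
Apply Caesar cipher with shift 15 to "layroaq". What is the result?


Caesar cipher: shift "layroaq" by 15
  'l' (pos 11) + 15 = pos 0 = 'a'
  'a' (pos 0) + 15 = pos 15 = 'p'
  'y' (pos 24) + 15 = pos 13 = 'n'
  'r' (pos 17) + 15 = pos 6 = 'g'
  'o' (pos 14) + 15 = pos 3 = 'd'
  'a' (pos 0) + 15 = pos 15 = 'p'
  'q' (pos 16) + 15 = pos 5 = 'f'
Result: apngdpf

apngdpf


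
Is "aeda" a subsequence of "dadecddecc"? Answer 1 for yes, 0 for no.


Check if "aeda" is a subsequence of "dadecddecc"
Greedy scan:
  Position 0 ('d'): no match needed
  Position 1 ('a'): matches sub[0] = 'a'
  Position 2 ('d'): no match needed
  Position 3 ('e'): matches sub[1] = 'e'
  Position 4 ('c'): no match needed
  Position 5 ('d'): matches sub[2] = 'd'
  Position 6 ('d'): no match needed
  Position 7 ('e'): no match needed
  Position 8 ('c'): no match needed
  Position 9 ('c'): no match needed
Only matched 3/4 characters => not a subsequence

0


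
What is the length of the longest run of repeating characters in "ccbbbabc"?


Input: "ccbbbabc"
Scanning for longest run:
  Position 1 ('c'): continues run of 'c', length=2
  Position 2 ('b'): new char, reset run to 1
  Position 3 ('b'): continues run of 'b', length=2
  Position 4 ('b'): continues run of 'b', length=3
  Position 5 ('a'): new char, reset run to 1
  Position 6 ('b'): new char, reset run to 1
  Position 7 ('c'): new char, reset run to 1
Longest run: 'b' with length 3

3


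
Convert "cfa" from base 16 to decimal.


Input: "cfa" in base 16
Positional expansion:
  Digit 'c' (value 12) x 16^2 = 3072
  Digit 'f' (value 15) x 16^1 = 240
  Digit 'a' (value 10) x 16^0 = 10
Sum = 3322

3322


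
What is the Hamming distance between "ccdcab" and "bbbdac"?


Comparing "ccdcab" and "bbbdac" position by position:
  Position 0: 'c' vs 'b' => differ
  Position 1: 'c' vs 'b' => differ
  Position 2: 'd' vs 'b' => differ
  Position 3: 'c' vs 'd' => differ
  Position 4: 'a' vs 'a' => same
  Position 5: 'b' vs 'c' => differ
Total differences (Hamming distance): 5

5


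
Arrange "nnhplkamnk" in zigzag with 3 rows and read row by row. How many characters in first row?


Zigzag "nnhplkamnk" into 3 rows:
Placing characters:
  'n' => row 0
  'n' => row 1
  'h' => row 2
  'p' => row 1
  'l' => row 0
  'k' => row 1
  'a' => row 2
  'm' => row 1
  'n' => row 0
  'k' => row 1
Rows:
  Row 0: "nln"
  Row 1: "npkmk"
  Row 2: "ha"
First row length: 3

3


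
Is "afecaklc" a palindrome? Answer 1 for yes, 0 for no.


Input: afecaklc
Reversed: clkacefa
  Compare pos 0 ('a') with pos 7 ('c'): MISMATCH
  Compare pos 1 ('f') with pos 6 ('l'): MISMATCH
  Compare pos 2 ('e') with pos 5 ('k'): MISMATCH
  Compare pos 3 ('c') with pos 4 ('a'): MISMATCH
Result: not a palindrome

0


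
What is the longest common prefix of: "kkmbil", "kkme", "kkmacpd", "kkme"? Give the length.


Words: kkmbil, kkme, kkmacpd, kkme
  Position 0: all 'k' => match
  Position 1: all 'k' => match
  Position 2: all 'm' => match
  Position 3: ('b', 'e', 'a', 'e') => mismatch, stop
LCP = "kkm" (length 3)

3


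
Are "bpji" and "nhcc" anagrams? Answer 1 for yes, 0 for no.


Strings: "bpji", "nhcc"
Sorted first:  bijp
Sorted second: cchn
Differ at position 0: 'b' vs 'c' => not anagrams

0


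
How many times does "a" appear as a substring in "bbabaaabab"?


Searching for "a" in "bbabaaabab"
Scanning each position:
  Position 0: "b" => no
  Position 1: "b" => no
  Position 2: "a" => MATCH
  Position 3: "b" => no
  Position 4: "a" => MATCH
  Position 5: "a" => MATCH
  Position 6: "a" => MATCH
  Position 7: "b" => no
  Position 8: "a" => MATCH
  Position 9: "b" => no
Total occurrences: 5

5


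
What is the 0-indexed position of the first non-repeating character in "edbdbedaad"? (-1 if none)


Input: edbdbedaad
Character frequencies:
  'a': 2
  'b': 2
  'd': 4
  'e': 2
Scanning left to right for freq == 1:
  Position 0 ('e'): freq=2, skip
  Position 1 ('d'): freq=4, skip
  Position 2 ('b'): freq=2, skip
  Position 3 ('d'): freq=4, skip
  Position 4 ('b'): freq=2, skip
  Position 5 ('e'): freq=2, skip
  Position 6 ('d'): freq=4, skip
  Position 7 ('a'): freq=2, skip
  Position 8 ('a'): freq=2, skip
  Position 9 ('d'): freq=4, skip
  No unique character found => answer = -1

-1


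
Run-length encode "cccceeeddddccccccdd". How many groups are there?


Input: cccceeeddddccccccdd
Scanning for consecutive runs:
  Group 1: 'c' x 4 (positions 0-3)
  Group 2: 'e' x 3 (positions 4-6)
  Group 3: 'd' x 4 (positions 7-10)
  Group 4: 'c' x 6 (positions 11-16)
  Group 5: 'd' x 2 (positions 17-18)
Total groups: 5

5


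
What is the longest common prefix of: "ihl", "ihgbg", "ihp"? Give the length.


Words: ihl, ihgbg, ihp
  Position 0: all 'i' => match
  Position 1: all 'h' => match
  Position 2: ('l', 'g', 'p') => mismatch, stop
LCP = "ih" (length 2)

2


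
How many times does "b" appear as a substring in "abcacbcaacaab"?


Searching for "b" in "abcacbcaacaab"
Scanning each position:
  Position 0: "a" => no
  Position 1: "b" => MATCH
  Position 2: "c" => no
  Position 3: "a" => no
  Position 4: "c" => no
  Position 5: "b" => MATCH
  Position 6: "c" => no
  Position 7: "a" => no
  Position 8: "a" => no
  Position 9: "c" => no
  Position 10: "a" => no
  Position 11: "a" => no
  Position 12: "b" => MATCH
Total occurrences: 3

3


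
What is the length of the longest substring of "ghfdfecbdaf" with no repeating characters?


Input: "ghfdfecbdaf"
Sliding window (track last position of each char):
  Position 0 ('g'): window [0,0] length 1 -- new best
  Position 1 ('h'): window [0,1] length 2 -- new best
  Position 2 ('f'): window [0,2] length 3 -- new best
  Position 3 ('d'): window [0,3] length 4 -- new best
  Position 4 ('f'): repeat (last at 2), move window start to 3
  Position 4 ('f'): window [3,4] length 2
  Position 5 ('e'): window [3,5] length 3
  Position 6 ('c'): window [3,6] length 4
  Position 7 ('b'): window [3,7] length 5 -- new best
  Position 8 ('d'): repeat (last at 3), move window start to 4
  Position 8 ('d'): window [4,8] length 5
  Position 9 ('a'): window [4,9] length 6 -- new best
  Position 10 ('f'): repeat (last at 4), move window start to 5
  Position 10 ('f'): window [5,10] length 6
Longest substring with no repeats: "fecbda" with length 6

6


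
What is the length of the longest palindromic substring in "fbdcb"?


Input: "fbdcb"
Checking substrings for palindromes:
  No multi-char palindromic substrings found
Longest palindromic substring: "f" with length 1

1


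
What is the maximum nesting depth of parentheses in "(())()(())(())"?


Input: "(())()(())(())"
Tracking depth:
  Position 0 '(': depth becomes 1
  Position 1 '(': depth becomes 2
  Position 2 ')': depth becomes 1
  Position 3 ')': depth becomes 0
  Position 4 '(': depth becomes 1
  Position 5 ')': depth becomes 0
  Position 6 '(': depth becomes 1
  Position 7 '(': depth becomes 2
  Position 8 ')': depth becomes 1
  Position 9 ')': depth becomes 0
  Position 10 '(': depth becomes 1
  Position 11 '(': depth becomes 2
  Position 12 ')': depth becomes 1
  Position 13 ')': depth becomes 0
Maximum depth reached: 2

2


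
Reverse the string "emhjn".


Input: emhjn
Reading characters right to left:
  Position 4: 'n'
  Position 3: 'j'
  Position 2: 'h'
  Position 1: 'm'
  Position 0: 'e'
Reversed: njhme

njhme


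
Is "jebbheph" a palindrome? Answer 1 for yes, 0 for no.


Input: jebbheph
Reversed: hpehbbej
  Compare pos 0 ('j') with pos 7 ('h'): MISMATCH
  Compare pos 1 ('e') with pos 6 ('p'): MISMATCH
  Compare pos 2 ('b') with pos 5 ('e'): MISMATCH
  Compare pos 3 ('b') with pos 4 ('h'): MISMATCH
Result: not a palindrome

0


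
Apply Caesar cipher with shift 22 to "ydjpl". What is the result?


Caesar cipher: shift "ydjpl" by 22
  'y' (pos 24) + 22 = pos 20 = 'u'
  'd' (pos 3) + 22 = pos 25 = 'z'
  'j' (pos 9) + 22 = pos 5 = 'f'
  'p' (pos 15) + 22 = pos 11 = 'l'
  'l' (pos 11) + 22 = pos 7 = 'h'
Result: uzflh

uzflh


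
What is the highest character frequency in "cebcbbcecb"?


Input: cebcbbcecb
Character counts:
  'b': 4
  'c': 4
  'e': 2
Maximum frequency: 4

4


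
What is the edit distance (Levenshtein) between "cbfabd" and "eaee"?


Computing edit distance: "cbfabd" -> "eaee"
DP table:
           e    a    e    e
      0    1    2    3    4
  c   1    1    2    3    4
  b   2    2    2    3    4
  f   3    3    3    3    4
  a   4    4    3    4    4
  b   5    5    4    4    5
  d   6    6    5    5    5
Edit distance = dp[6][4] = 5

5


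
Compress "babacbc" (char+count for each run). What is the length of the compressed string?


Input: babacbc
Runs:
  'b' x 1 => "b1"
  'a' x 1 => "a1"
  'b' x 1 => "b1"
  'a' x 1 => "a1"
  'c' x 1 => "c1"
  'b' x 1 => "b1"
  'c' x 1 => "c1"
Compressed: "b1a1b1a1c1b1c1"
Compressed length: 14

14


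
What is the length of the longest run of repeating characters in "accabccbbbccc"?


Input: "accabccbbbccc"
Scanning for longest run:
  Position 1 ('c'): new char, reset run to 1
  Position 2 ('c'): continues run of 'c', length=2
  Position 3 ('a'): new char, reset run to 1
  Position 4 ('b'): new char, reset run to 1
  Position 5 ('c'): new char, reset run to 1
  Position 6 ('c'): continues run of 'c', length=2
  Position 7 ('b'): new char, reset run to 1
  Position 8 ('b'): continues run of 'b', length=2
  Position 9 ('b'): continues run of 'b', length=3
  Position 10 ('c'): new char, reset run to 1
  Position 11 ('c'): continues run of 'c', length=2
  Position 12 ('c'): continues run of 'c', length=3
Longest run: 'b' with length 3

3


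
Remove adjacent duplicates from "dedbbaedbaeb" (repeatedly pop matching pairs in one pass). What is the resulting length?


Input: dedbbaedbaeb
Stack-based adjacent duplicate removal:
  Read 'd': push. Stack: d
  Read 'e': push. Stack: de
  Read 'd': push. Stack: ded
  Read 'b': push. Stack: dedb
  Read 'b': matches stack top 'b' => pop. Stack: ded
  Read 'a': push. Stack: deda
  Read 'e': push. Stack: dedae
  Read 'd': push. Stack: dedaed
  Read 'b': push. Stack: dedaedb
  Read 'a': push. Stack: dedaedba
  Read 'e': push. Stack: dedaedbae
  Read 'b': push. Stack: dedaedbaeb
Final stack: "dedaedbaeb" (length 10)

10


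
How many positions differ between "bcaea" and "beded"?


Comparing "bcaea" and "beded" position by position:
  Position 0: 'b' vs 'b' => same
  Position 1: 'c' vs 'e' => DIFFER
  Position 2: 'a' vs 'd' => DIFFER
  Position 3: 'e' vs 'e' => same
  Position 4: 'a' vs 'd' => DIFFER
Positions that differ: 3

3


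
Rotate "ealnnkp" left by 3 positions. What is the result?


Input: "ealnnkp", rotate left by 3
First 3 characters: "eal"
Remaining characters: "nnkp"
Concatenate remaining + first: "nnkp" + "eal" = "nnkpeal"

nnkpeal


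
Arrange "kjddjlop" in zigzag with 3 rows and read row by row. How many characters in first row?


Zigzag "kjddjlop" into 3 rows:
Placing characters:
  'k' => row 0
  'j' => row 1
  'd' => row 2
  'd' => row 1
  'j' => row 0
  'l' => row 1
  'o' => row 2
  'p' => row 1
Rows:
  Row 0: "kj"
  Row 1: "jdlp"
  Row 2: "do"
First row length: 2

2


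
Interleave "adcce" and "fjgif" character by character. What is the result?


Interleaving "adcce" and "fjgif":
  Position 0: 'a' from first, 'f' from second => "af"
  Position 1: 'd' from first, 'j' from second => "dj"
  Position 2: 'c' from first, 'g' from second => "cg"
  Position 3: 'c' from first, 'i' from second => "ci"
  Position 4: 'e' from first, 'f' from second => "ef"
Result: afdjcgcief

afdjcgcief


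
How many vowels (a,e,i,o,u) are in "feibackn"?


Input: feibackn
Checking each character:
  'f' at position 0: consonant
  'e' at position 1: vowel (running total: 1)
  'i' at position 2: vowel (running total: 2)
  'b' at position 3: consonant
  'a' at position 4: vowel (running total: 3)
  'c' at position 5: consonant
  'k' at position 6: consonant
  'n' at position 7: consonant
Total vowels: 3

3


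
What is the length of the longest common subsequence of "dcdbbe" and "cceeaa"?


LCS of "dcdbbe" and "cceeaa"
DP table:
           c    c    e    e    a    a
      0    0    0    0    0    0    0
  d   0    0    0    0    0    0    0
  c   0    1    1    1    1    1    1
  d   0    1    1    1    1    1    1
  b   0    1    1    1    1    1    1
  b   0    1    1    1    1    1    1
  e   0    1    1    2    2    2    2
LCS length = dp[6][6] = 2

2


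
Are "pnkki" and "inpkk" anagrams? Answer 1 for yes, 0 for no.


Strings: "pnkki", "inpkk"
Sorted first:  ikknp
Sorted second: ikknp
Sorted forms match => anagrams

1


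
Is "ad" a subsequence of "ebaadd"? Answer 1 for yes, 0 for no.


Check if "ad" is a subsequence of "ebaadd"
Greedy scan:
  Position 0 ('e'): no match needed
  Position 1 ('b'): no match needed
  Position 2 ('a'): matches sub[0] = 'a'
  Position 3 ('a'): no match needed
  Position 4 ('d'): matches sub[1] = 'd'
  Position 5 ('d'): no match needed
All 2 characters matched => is a subsequence

1
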